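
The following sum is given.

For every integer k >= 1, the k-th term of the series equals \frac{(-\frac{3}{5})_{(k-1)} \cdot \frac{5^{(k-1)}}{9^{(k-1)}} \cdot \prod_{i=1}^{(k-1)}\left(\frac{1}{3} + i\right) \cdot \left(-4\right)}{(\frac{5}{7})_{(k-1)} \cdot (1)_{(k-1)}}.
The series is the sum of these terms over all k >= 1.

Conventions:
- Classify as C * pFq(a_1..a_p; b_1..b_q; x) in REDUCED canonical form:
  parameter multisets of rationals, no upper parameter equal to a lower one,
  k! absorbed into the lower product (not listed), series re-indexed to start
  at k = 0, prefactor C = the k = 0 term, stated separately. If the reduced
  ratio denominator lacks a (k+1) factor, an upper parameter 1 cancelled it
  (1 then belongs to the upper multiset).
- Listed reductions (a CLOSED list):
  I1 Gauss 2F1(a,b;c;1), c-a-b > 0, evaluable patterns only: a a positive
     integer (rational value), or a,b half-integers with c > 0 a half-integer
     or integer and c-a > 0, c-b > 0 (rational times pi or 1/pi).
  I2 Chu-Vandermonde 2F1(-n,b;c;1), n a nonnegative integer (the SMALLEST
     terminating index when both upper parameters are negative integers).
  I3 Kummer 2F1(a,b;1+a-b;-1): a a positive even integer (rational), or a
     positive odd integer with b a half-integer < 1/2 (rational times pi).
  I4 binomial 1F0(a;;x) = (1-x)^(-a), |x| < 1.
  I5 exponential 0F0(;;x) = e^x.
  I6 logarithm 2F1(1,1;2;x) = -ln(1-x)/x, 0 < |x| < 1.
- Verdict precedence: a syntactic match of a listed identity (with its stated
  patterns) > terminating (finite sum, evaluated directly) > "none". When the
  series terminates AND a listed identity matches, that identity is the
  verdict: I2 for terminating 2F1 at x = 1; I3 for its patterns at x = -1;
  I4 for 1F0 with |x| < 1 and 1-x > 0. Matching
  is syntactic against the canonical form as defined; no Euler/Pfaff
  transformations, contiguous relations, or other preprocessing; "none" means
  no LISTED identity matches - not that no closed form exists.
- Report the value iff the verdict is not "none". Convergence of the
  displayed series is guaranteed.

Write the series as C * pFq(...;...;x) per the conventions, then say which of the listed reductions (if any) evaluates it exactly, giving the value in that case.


The series (x = \frac{5}{9}) is 2F1: upper {-\frac{3}{5}, \frac{4}{3}}, lower {\frac{5}{7}}, prefactor -4. Verdict: no listed reduction: x = \frac{5}{9} and upper {-\frac{3}{5}, \frac{4}{3}} fail every I1-I6 pattern.

First insight: x = \frac{5}{9} and the running product (C = -4) telescopes to a rising factorial.
Ratio: r(k) = \frac{5}{9} * (k-\frac{3}{5}) (k+\frac{4}{3}) / [(k+\frac{5}{7}) (k+1)] - rational in k, leading ratio \frac{5}{9}; with t_0 = -4, classification follows.


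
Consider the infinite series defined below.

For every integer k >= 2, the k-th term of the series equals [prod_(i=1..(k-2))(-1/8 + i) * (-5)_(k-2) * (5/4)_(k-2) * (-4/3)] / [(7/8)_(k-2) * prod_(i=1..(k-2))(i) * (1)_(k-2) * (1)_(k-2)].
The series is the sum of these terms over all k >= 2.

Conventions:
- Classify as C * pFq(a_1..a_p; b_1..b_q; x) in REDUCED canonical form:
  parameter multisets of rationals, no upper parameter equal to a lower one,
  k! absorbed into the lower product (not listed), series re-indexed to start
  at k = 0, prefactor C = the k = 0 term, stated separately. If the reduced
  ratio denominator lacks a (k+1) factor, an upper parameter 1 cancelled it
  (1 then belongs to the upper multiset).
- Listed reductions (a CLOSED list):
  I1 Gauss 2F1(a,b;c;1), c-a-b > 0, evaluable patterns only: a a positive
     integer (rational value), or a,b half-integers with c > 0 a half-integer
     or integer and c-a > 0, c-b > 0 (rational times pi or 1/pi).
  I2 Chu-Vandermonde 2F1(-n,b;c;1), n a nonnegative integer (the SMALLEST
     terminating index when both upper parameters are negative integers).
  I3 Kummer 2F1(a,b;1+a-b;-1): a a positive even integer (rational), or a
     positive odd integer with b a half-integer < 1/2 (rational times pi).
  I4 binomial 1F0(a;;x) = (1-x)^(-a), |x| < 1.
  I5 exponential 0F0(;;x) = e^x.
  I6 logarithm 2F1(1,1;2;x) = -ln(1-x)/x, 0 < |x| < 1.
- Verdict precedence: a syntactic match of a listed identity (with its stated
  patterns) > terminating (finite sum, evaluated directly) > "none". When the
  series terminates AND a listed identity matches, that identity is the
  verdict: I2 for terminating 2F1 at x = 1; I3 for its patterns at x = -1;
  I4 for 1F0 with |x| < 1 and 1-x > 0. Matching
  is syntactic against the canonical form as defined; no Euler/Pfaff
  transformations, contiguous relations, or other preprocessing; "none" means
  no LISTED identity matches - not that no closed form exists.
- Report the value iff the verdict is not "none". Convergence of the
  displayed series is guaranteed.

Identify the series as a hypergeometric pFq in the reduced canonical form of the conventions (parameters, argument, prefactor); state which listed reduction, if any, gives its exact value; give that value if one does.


Reduced: x = 1, 2F2, upper = {-5, 5/4}, lower = {1, 1}, C = -4/3. Verdict: terminating - the sum ends at index 5 because -5 is a negative integer; exact evaluation follows. Hence: 47487/81920.

First insight: from the first term -4/3: the parameter 7/8 appears in both the upper and lower lists and cancels.
Consecutive-term ratio: r(k) = 1 * (k-5) (k+5/4) / [(k+1) (k+1) (k+1)] ; factor over Q: parameters, x = 1, and C = -4/3.


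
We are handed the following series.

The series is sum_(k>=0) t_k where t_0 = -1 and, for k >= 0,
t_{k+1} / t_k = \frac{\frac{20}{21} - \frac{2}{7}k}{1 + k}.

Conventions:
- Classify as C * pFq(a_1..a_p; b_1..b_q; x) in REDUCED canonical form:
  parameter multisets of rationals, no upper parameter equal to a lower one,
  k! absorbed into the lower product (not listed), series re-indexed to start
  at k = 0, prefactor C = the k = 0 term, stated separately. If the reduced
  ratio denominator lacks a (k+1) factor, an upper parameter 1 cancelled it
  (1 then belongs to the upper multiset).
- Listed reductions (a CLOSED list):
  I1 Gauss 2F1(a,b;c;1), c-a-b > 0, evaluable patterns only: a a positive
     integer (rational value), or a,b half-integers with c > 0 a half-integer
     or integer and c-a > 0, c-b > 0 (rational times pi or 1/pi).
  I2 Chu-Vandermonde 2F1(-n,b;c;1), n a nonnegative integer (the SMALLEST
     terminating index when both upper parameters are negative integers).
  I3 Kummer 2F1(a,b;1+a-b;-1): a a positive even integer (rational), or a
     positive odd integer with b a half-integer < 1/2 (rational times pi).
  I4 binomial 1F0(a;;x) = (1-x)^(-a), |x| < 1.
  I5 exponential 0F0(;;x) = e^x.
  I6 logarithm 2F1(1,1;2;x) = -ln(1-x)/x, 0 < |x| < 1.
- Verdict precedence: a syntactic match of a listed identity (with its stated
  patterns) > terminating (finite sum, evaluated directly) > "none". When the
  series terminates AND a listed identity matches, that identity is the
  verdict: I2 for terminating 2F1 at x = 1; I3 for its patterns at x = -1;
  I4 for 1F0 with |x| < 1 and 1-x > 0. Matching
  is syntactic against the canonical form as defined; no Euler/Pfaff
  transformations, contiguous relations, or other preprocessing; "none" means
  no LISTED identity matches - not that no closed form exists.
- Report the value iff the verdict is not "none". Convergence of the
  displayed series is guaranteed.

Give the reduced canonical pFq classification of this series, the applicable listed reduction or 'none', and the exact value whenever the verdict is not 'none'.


Prefactor -1, argument -\frac{2}{7}: 1F0 with upper {-\frac{10}{3}} over lower {-}. Verdict: this is the binomial series (I4) (the 1F0 binomial series: exponent 10/3, x = -\frac{2}{7}). Its exact value is \left(-1\right) \cdot \left(\frac{9}{7}\right)^{\frac{10}{3}}.

Key step: t_0 = -1 here, and roots of the ratio polynomials (C = -1) are the negated parameters.
Adjacent-term ratio: r(k) = -\frac{2}{7} * (k-\frac{10}{3}) / [(k+1)] - poly over poly, x = -\frac{2}{7} from leading terms; C = -1 at k = 0.


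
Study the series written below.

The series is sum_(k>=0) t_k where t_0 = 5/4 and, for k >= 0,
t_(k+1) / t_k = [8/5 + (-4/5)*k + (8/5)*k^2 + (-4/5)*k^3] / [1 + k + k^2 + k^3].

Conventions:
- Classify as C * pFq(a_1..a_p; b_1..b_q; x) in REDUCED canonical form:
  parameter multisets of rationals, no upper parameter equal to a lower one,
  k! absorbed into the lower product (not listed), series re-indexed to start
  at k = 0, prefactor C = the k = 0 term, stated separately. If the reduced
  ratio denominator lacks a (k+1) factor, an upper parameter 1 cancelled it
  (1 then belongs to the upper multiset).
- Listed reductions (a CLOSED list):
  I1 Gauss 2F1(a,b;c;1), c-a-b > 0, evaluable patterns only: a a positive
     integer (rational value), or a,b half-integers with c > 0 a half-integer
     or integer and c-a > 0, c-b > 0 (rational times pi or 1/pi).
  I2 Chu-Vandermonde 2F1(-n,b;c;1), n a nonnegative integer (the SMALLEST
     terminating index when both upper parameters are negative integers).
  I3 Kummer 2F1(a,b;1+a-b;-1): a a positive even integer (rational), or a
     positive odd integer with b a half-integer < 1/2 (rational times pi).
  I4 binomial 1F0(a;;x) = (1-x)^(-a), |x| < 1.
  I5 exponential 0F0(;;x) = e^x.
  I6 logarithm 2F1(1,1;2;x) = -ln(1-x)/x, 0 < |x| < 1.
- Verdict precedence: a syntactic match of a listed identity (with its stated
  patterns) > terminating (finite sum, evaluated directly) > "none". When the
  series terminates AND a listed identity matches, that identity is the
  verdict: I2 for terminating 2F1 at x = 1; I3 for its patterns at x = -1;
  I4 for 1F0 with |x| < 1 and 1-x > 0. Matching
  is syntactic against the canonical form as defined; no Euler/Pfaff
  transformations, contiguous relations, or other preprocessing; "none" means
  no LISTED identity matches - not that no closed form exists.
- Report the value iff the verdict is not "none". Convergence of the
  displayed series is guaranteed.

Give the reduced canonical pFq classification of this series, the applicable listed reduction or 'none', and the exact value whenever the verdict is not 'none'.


The series (x = -4/5) is 1F0: upper {-2}, lower {-}, prefactor 5/4. Verdict at x = -4/5: the binomial series (I4) matches (the 1F0 binomial series: exponent 2, x = -4/5). Its exact value is 81/20.

The tell: from the first term 5/4: the ratio is unreduced: k^2 + 1 divides both sides (C = 5/4).
Term ratio: r(k) = (-4/5) * (k-2) / [(k+1)] - rational in k, leading ratio (-4/5); with t_0 = 5/4, classification follows.


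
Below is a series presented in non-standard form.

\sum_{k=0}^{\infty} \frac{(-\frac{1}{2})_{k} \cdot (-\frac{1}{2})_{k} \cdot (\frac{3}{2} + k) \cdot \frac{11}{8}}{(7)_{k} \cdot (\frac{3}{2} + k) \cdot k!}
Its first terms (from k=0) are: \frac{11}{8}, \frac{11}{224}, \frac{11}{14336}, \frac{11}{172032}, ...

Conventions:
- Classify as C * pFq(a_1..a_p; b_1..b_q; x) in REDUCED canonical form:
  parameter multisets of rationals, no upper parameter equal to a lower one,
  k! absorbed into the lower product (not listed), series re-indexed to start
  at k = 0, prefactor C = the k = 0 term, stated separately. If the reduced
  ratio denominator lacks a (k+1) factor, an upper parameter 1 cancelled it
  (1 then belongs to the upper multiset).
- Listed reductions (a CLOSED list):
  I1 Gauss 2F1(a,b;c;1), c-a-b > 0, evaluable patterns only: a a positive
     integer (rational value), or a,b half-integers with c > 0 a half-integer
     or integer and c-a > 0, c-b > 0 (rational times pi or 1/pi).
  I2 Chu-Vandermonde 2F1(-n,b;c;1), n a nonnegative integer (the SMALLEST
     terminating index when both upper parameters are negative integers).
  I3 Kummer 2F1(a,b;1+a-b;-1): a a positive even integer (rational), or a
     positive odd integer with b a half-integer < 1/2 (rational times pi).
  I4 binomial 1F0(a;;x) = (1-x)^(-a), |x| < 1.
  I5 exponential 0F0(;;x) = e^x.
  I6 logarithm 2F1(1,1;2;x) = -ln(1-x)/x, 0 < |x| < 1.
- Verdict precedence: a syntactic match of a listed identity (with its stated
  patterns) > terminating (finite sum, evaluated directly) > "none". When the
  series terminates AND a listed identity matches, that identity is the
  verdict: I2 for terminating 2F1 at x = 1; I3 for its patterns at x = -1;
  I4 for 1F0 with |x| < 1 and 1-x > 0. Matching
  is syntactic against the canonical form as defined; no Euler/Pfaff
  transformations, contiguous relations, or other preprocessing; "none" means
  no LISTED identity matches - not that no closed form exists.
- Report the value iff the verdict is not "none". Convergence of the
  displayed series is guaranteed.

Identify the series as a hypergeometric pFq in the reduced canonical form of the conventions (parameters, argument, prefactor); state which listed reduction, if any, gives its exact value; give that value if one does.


x = 1 here; the reduced form reads 2F1, upper {-\frac{1}{2}, -\frac{1}{2}}, lower {7}, C = \frac{11}{8}. Verdict: the half-integer Gauss pattern (I1) applies (x = 1; upper {-\frac{1}{2}, -\frac{1}{2}} half-integers, c = 7 in the evaluable pattern). Hence: \frac{524288}{117117} / \pi.

First insight: x = 1 and striking the common factor k + 3/2 reduces the term (prefactor 11/8).
Step ratio: r(k) = 1 * (k-\frac{1}{2}) (k-\frac{1}{2}) / [(k+7) (k+1)] - poly over poly, x = 1 from leading terms; C = \frac{11}{8} at k = 0.


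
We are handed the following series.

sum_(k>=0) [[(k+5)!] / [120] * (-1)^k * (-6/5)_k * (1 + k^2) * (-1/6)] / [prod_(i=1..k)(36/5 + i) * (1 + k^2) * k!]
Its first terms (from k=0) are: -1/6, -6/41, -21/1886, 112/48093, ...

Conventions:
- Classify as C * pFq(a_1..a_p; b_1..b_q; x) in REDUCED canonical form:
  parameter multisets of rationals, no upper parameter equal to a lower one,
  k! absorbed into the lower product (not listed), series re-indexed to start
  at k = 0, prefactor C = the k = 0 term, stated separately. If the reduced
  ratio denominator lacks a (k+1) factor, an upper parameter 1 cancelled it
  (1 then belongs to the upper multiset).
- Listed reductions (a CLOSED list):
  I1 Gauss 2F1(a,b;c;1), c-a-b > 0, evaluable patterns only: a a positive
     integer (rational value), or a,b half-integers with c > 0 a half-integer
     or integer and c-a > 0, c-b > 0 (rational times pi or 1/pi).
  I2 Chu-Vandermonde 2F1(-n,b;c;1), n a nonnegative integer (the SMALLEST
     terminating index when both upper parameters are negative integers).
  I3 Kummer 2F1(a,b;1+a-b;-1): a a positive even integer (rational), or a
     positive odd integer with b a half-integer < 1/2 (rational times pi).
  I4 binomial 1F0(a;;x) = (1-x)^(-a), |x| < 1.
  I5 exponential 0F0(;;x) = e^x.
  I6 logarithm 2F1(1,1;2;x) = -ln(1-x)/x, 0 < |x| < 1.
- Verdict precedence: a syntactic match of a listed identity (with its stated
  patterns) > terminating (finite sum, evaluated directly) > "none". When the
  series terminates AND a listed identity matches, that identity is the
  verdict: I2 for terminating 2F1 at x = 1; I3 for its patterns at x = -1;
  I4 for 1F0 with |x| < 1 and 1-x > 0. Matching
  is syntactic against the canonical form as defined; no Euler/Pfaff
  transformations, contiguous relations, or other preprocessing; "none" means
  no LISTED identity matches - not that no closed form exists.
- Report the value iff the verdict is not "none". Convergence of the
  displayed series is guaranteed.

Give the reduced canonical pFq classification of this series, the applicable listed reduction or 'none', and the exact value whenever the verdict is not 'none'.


First insight: with t_0 = -1/6, k^2 + 1 divides numerator and denominator alike; prefactor -1/6 after cancelling.
Step ratio: r(k) = (-1) * (k-6/5) (k+6) / [(k+41/5) (k+1)] - rational in k. x = (-1); t_0 = -1/6; negate the roots.

This is -1/6 * 2F1(-6/5, 6; 41/5; -1) in reduced canonical form. Verdict: Kummer's theorem (I3) fires (x = -1; c = 41/5 equals 1+a-b for upper {-6/5, 6}: listed pattern). Value: -403/1250.


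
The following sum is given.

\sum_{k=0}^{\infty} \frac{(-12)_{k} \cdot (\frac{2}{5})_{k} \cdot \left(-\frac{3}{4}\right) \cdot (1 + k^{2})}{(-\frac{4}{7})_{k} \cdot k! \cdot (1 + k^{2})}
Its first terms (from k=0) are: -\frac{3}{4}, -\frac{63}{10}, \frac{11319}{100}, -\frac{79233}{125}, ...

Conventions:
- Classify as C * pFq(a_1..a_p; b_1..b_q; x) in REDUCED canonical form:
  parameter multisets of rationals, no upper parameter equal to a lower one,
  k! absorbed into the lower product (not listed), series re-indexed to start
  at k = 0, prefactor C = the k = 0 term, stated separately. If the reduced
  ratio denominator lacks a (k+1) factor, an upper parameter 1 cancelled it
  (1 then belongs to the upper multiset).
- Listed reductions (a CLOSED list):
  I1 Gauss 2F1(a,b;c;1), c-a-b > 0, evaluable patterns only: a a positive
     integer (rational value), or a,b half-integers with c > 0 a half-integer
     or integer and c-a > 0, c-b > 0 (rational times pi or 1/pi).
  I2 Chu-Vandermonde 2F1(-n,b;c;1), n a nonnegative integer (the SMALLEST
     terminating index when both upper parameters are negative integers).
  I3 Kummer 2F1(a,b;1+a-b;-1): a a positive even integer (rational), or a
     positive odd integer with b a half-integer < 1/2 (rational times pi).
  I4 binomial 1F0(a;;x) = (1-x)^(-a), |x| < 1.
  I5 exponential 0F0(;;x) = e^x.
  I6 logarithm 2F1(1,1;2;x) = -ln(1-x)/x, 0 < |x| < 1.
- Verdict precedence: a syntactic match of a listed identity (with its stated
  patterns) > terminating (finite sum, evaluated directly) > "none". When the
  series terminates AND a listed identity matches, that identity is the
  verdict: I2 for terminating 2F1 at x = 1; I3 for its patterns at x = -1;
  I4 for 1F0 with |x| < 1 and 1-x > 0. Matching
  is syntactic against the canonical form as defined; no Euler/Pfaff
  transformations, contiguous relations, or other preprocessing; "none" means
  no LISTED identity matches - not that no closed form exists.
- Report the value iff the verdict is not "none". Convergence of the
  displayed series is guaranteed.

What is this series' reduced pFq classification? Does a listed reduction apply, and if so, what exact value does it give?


With C = -\frac{3}{4}: the canonical form is 2F1(-12, \frac{2}{5}; -\frac{4}{7}; 1). Verdict: the Chu-Vandermonde identity I2 matches (terminating 2F1 at x = 1 with n = 12, b = 2/5, c = -\frac{4}{7}). Value: -\frac{917055381231603}{30967077636718750}.

Key observation: from the first term -\frac{3}{4}: k^2 + 1 divides numerator and denominator alike; prefactor -3/4 after cancelling.
Ratio: r(k) = 1 * (k-12) (k+\frac{2}{5}) / [(k-\frac{4}{7}) (k+1)] - rational; roots negated = parameters, x = 1, C = -\frac{3}{4}.


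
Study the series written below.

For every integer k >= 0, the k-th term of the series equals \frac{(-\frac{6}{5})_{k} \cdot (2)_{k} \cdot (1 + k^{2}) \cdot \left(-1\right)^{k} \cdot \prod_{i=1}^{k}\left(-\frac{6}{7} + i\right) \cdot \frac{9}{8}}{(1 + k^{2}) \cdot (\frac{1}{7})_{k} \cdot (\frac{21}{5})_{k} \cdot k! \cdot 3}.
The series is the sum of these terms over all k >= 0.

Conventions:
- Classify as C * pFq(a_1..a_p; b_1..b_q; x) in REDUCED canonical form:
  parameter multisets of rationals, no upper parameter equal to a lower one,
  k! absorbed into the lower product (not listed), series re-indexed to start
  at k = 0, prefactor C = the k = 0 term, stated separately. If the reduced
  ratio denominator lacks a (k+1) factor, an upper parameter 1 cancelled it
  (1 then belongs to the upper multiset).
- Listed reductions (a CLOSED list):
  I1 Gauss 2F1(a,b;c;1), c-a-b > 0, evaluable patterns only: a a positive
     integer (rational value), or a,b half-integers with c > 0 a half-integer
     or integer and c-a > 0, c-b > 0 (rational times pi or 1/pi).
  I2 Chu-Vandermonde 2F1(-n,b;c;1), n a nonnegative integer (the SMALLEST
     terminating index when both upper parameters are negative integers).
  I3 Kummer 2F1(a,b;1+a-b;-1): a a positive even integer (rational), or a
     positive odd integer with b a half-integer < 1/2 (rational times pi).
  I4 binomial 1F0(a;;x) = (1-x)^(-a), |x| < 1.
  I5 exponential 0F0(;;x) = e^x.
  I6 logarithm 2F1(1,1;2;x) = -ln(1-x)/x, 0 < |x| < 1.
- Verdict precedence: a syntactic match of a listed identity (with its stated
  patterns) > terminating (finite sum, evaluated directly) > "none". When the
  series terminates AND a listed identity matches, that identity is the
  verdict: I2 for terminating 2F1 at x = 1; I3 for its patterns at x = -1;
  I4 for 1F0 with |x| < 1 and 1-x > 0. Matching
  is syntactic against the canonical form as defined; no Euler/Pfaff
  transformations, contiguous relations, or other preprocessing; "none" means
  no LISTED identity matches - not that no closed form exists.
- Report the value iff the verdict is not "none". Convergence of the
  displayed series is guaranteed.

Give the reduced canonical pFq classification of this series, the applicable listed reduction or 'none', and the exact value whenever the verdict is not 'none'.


Canonical form: C = \frac{3}{8} times 2F1 with upper {-\frac{6}{5}, 2}, lower {\frac{21}{5}}, x = -1. Verdict (x = -1): the Kummer evaluation I3 applies (x = -1; c = \frac{21}{5} equals 1+a-b for upper {-\frac{6}{5}, 2}: listed pattern). Sum: \frac{3}{5}.

Structural cue: from the first term \frac{3}{8}: the constant factors (C = 3/8) combine into one prefactor.
Ratio: r(k) = -1 * (k-\frac{6}{5}) (k+2) / [(k+\frac{21}{5}) (k+1)] - poly over poly, x = -1 from leading terms; C = \frac{3}{8} at k = 0.


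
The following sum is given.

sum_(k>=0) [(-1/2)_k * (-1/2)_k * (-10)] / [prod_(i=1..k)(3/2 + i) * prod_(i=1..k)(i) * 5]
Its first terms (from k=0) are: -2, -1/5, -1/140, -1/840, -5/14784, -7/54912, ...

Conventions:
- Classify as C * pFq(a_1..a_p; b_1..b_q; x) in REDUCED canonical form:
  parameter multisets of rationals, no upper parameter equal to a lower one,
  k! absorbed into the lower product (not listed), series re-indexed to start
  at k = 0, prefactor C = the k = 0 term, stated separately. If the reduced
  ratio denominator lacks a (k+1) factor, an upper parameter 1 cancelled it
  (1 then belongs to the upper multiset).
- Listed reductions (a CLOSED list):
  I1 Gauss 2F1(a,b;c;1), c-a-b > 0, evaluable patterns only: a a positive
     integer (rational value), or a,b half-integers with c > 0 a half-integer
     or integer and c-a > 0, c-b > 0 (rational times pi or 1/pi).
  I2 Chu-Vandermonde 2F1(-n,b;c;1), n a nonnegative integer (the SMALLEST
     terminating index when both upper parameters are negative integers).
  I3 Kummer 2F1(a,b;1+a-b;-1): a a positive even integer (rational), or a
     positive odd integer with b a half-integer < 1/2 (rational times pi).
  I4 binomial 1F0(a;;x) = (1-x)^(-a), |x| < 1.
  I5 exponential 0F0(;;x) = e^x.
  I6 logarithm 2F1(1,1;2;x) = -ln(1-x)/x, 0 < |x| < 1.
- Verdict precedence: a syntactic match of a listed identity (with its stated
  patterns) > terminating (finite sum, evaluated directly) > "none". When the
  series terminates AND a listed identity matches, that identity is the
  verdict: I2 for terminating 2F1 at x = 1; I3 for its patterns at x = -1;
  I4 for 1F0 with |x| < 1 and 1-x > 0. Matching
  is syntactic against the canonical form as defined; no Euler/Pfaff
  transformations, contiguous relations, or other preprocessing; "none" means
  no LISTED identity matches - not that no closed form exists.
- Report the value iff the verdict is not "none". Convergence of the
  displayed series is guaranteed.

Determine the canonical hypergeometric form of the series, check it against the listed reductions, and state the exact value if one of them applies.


This is -2 * 2F1(-1/2, -1/2; 5/2; 1) in reduced canonical form. Verdict: Gauss (I1, half-integer pattern) fires (x = 1; upper {-1/2, -1/2} half-integers, c = 5/2 in the evaluable pattern). Exact value: (-45/64) * pi.

The tell: x = 1 and the lower running product (C = -2) is a rising factorial.
Term ratio: r(k) = 1 * (k-1/2) (k-1/2) / [(k+5/2) (k+1)] - poly over poly, x = 1 from leading terms; C = -2 at k = 0.


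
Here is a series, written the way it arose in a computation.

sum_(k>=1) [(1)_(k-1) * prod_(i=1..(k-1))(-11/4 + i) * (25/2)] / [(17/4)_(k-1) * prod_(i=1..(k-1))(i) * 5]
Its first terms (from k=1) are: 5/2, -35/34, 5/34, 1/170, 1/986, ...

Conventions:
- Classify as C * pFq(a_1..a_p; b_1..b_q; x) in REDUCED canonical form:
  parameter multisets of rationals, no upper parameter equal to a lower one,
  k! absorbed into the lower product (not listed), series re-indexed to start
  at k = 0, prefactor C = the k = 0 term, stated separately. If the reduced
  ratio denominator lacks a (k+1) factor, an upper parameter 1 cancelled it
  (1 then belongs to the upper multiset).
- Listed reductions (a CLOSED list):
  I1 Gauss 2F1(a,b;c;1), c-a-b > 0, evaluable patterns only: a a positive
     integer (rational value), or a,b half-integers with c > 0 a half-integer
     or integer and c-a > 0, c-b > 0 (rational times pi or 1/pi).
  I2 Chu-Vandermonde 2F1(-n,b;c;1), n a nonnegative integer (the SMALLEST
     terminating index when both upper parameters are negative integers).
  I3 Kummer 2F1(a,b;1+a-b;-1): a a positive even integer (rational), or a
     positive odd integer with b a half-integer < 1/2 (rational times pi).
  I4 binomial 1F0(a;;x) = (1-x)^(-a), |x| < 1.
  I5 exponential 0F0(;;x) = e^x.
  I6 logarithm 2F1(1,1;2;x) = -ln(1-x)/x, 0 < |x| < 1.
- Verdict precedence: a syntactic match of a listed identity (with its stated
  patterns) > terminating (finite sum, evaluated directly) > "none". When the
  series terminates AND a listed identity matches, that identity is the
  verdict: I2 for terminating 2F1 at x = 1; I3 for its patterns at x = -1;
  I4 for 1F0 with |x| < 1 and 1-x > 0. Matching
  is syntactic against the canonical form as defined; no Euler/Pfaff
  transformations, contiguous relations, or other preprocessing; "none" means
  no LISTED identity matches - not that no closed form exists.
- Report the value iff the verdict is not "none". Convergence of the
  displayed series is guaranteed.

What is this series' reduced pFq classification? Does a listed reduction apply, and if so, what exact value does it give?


This is 5/2 * 2F1(-7/4, 1; 17/4; 1) in reduced canonical form. Verdict at x = 1: the Gauss summation I1 matches (x = 1: the Gamma ratio telescopes since c-a-b = 5 > 0 and a = 1 in Z>0). Hence: 13/8.

The tell: t_0 = 5/2 here, and the running product (C = 5/2, x = 1) telescopes to a rising factorial.
Adjacent-term ratio: r(k) = 1 * (k-7/4) (k+1) / [(k+17/4) (k+1)] ; factor over Q: parameters, x = 1, and C = 5/2.


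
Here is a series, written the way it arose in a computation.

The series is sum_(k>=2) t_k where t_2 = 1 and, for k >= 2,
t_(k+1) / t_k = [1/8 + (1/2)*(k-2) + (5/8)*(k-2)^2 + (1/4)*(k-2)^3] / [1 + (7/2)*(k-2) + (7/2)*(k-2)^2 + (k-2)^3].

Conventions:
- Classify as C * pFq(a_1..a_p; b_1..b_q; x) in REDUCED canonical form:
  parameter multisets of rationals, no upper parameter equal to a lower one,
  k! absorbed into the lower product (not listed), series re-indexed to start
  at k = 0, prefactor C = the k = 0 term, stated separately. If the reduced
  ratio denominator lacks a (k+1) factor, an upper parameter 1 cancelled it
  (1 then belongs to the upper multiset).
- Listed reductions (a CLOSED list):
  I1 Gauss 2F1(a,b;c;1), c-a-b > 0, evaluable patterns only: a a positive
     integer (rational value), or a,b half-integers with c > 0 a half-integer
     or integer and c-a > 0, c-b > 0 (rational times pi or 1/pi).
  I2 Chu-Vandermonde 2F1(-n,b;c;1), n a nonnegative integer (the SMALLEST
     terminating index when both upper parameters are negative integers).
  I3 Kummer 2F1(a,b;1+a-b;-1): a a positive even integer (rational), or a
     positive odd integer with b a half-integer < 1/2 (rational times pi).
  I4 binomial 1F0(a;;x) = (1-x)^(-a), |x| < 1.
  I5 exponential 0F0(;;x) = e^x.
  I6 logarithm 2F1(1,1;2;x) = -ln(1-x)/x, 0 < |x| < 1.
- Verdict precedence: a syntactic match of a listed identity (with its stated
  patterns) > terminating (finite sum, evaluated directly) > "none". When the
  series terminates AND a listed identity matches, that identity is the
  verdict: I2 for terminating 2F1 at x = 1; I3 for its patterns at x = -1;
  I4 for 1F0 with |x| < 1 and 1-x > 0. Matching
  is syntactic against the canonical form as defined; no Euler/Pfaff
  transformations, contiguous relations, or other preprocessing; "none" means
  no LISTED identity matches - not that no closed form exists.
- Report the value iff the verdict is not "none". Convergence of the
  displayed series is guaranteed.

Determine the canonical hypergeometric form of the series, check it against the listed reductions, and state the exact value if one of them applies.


x = 1/4 here; the reduced form reads 2F1, upper {1, 1}, lower {2}, C = 1. Verdict: this is logarithm (I6) (the logarithm: parameters (1,1;2), x = 1/4). Its exact value is (-4) * ln(3/4).

Key step: t_0 being 1, the ratio is unreduced: k + 1/2 divides both sides (prefactor 1).
Step ratio: r(k) = (1/4) * (k+1) (k+1) / [(k+2) (k+1)] - rational in k, leading ratio (1/4); with t_0 = 1, classification follows.


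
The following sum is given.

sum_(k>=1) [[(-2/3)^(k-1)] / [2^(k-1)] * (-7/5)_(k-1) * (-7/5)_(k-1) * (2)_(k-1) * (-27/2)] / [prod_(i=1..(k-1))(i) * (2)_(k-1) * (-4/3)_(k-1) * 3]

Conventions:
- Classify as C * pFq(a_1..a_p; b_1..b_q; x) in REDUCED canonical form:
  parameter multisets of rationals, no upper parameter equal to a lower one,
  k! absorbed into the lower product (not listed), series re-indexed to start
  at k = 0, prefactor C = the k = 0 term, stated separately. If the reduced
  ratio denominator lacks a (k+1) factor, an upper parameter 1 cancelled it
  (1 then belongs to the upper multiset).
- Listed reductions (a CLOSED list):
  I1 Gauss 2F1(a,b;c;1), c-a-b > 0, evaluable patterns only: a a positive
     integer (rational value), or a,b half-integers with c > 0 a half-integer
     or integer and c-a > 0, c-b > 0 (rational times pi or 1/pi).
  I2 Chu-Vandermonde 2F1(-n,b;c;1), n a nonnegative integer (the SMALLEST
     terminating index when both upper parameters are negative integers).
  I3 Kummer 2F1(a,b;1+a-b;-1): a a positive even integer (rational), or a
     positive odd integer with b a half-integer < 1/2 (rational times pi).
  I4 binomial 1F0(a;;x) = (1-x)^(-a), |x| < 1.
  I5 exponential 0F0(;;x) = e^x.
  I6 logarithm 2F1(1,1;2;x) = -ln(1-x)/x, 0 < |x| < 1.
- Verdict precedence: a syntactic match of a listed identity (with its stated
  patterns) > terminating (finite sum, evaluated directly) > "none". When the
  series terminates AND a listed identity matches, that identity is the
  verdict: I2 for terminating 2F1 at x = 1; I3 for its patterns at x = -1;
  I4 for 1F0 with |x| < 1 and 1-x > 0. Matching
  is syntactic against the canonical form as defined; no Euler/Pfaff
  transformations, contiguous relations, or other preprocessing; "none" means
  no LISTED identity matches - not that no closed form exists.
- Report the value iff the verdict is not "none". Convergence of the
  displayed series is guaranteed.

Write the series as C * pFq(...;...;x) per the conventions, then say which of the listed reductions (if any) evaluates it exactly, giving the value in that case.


Prefactor -9/2, argument -1/3: 2F1 with upper {-7/5, -7/5} over lower {-4/3}. Verdict: none here - no I1-I6 shape fits x = -1/3 with lower {-4/3}.

Key observation: with t_0 = -9/2, the constant factors (C = -9/2) combine into one prefactor.
Term ratio: r(k) = (-1/3) * (k-7/5) (k-7/5) / [(k-4/3) (k+1)] - rational; roots negated = parameters, x = (-1/3), C = -9/2.


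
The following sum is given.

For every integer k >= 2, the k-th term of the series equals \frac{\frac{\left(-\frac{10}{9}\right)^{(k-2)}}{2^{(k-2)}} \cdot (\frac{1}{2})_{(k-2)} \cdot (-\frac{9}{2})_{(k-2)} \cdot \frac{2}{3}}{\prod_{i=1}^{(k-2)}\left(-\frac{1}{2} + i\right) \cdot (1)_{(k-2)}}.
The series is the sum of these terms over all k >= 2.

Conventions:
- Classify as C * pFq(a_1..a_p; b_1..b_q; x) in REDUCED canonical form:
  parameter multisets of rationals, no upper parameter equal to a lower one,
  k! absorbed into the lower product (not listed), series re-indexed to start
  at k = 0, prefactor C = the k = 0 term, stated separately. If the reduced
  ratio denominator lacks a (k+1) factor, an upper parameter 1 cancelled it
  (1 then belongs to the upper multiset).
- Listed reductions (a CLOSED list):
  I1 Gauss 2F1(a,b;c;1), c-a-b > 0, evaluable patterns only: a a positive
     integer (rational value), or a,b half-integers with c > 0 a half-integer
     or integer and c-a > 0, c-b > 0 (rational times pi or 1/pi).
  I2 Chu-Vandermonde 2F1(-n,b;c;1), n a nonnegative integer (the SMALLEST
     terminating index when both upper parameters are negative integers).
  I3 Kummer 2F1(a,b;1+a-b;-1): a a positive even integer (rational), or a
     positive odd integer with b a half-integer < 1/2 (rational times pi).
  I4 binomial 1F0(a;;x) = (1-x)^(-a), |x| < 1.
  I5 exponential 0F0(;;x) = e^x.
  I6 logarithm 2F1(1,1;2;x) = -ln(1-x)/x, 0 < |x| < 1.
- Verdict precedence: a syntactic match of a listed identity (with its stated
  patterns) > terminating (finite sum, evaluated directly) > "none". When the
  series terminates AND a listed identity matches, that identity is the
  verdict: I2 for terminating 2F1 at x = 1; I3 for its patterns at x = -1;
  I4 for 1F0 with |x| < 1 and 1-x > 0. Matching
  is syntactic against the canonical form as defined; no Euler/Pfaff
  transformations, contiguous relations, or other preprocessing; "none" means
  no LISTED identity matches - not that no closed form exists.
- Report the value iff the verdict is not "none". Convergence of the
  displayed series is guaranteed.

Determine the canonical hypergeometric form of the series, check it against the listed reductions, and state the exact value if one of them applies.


Canonical form: C = \frac{2}{3} times 1F0 with upper {-\frac{9}{2}}, lower {-}, x = -\frac{5}{9}. Verdict: this is the binomial series (I4) (the 1F0 binomial series: exponent 9/2, x = -\frac{5}{9}). Its exact value is \frac{2}{3} \cdot \left(\frac{14}{9}\right)^{\frac{9}{2}}.

Structural cue: t_0 = \frac{2}{3} here, and the lower running product (C = 2/3) is a rising factorial.
Ratio: r(k) = -\frac{5}{9} * (k-\frac{9}{2}) / [(k+1)] ; factor over Q: parameters, x = -\frac{5}{9}, and C = \frac{2}{3}.


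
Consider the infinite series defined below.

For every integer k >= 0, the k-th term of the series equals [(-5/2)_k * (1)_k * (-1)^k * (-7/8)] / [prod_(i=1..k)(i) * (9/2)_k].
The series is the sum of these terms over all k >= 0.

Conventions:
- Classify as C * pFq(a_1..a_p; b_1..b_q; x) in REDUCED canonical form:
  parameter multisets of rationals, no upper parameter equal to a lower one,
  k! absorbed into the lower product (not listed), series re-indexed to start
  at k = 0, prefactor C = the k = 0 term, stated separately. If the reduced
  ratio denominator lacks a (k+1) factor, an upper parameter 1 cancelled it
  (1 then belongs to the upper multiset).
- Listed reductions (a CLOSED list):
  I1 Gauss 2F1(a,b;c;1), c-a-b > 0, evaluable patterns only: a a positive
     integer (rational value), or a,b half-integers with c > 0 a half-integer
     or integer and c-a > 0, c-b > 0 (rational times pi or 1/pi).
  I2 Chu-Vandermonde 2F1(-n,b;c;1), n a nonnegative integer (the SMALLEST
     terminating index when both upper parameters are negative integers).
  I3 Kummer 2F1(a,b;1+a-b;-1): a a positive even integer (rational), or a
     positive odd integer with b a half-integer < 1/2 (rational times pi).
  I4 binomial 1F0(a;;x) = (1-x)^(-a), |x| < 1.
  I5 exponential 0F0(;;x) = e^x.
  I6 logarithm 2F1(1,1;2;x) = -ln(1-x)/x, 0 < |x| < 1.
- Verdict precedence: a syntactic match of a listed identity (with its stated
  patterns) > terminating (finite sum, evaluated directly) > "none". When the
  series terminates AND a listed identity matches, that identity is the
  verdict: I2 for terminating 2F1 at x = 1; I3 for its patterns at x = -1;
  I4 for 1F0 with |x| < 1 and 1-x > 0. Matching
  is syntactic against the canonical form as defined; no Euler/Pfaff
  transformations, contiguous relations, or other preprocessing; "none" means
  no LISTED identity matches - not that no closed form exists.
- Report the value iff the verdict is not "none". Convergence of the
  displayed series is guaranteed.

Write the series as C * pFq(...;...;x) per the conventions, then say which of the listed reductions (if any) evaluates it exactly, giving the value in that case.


This is -7/8 * 2F1(-5/2, 1; 9/2; -1) in reduced canonical form. Verdict (x = -1): Kummer (I3) applies (x = -1; c = 9/2 equals 1+a-b for upper {-5/2, 1}: listed pattern). Hence: (-245/512) * pi.

First insight: t_0 = -7/8 here, and the product of the first k integers (prefactor -7/8) is k!.
Consecutive-term ratio: r(k) = (-1) * (k-5/2) (k+1) / [(k+9/2) (k+1)] - rational; roots negated = parameters, x = (-1), C = -7/8.


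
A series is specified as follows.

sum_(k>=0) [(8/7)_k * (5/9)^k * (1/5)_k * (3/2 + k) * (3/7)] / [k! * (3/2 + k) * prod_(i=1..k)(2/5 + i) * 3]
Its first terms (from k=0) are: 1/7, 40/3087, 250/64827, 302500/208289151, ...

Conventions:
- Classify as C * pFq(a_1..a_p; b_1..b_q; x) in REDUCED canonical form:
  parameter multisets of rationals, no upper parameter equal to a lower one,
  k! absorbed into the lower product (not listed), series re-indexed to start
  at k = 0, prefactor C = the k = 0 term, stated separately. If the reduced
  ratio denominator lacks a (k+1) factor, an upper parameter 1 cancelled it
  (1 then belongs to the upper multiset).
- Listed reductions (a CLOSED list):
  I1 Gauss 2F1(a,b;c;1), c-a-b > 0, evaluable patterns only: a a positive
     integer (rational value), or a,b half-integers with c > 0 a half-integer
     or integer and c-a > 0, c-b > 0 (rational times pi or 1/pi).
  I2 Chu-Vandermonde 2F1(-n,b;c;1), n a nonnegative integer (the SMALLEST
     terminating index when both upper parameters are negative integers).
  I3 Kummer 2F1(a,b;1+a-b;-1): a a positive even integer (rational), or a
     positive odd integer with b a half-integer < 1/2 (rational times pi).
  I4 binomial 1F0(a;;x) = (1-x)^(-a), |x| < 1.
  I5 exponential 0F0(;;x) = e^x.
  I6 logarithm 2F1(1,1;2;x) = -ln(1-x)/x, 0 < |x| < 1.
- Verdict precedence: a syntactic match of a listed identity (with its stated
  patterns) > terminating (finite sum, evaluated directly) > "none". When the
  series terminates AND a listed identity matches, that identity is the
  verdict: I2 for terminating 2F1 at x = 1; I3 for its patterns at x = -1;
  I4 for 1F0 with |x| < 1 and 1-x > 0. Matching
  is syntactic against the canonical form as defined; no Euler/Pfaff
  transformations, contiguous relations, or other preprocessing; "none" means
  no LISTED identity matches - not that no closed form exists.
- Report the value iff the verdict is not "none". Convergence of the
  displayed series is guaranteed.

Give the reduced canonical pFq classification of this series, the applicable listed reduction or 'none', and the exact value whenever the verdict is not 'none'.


Prefactor 1/7, argument 5/9: 2F1 with upper {1/5, 8/7} over lower {7/5}. Verdict: no listed reduction: x = 5/9 and upper {1/5, 8/7} fail every I1-I6 pattern.

Key observation: t_0 being 1/7, the lower running product (C = 1/7, x = 5/9) is a rising factorial.
Term ratio: r(k) = (5/9) * (k+1/5) (k+8/7) / [(k+7/5) (k+1)] - rational; roots negated = parameters, x = (5/9), C = 1/7.


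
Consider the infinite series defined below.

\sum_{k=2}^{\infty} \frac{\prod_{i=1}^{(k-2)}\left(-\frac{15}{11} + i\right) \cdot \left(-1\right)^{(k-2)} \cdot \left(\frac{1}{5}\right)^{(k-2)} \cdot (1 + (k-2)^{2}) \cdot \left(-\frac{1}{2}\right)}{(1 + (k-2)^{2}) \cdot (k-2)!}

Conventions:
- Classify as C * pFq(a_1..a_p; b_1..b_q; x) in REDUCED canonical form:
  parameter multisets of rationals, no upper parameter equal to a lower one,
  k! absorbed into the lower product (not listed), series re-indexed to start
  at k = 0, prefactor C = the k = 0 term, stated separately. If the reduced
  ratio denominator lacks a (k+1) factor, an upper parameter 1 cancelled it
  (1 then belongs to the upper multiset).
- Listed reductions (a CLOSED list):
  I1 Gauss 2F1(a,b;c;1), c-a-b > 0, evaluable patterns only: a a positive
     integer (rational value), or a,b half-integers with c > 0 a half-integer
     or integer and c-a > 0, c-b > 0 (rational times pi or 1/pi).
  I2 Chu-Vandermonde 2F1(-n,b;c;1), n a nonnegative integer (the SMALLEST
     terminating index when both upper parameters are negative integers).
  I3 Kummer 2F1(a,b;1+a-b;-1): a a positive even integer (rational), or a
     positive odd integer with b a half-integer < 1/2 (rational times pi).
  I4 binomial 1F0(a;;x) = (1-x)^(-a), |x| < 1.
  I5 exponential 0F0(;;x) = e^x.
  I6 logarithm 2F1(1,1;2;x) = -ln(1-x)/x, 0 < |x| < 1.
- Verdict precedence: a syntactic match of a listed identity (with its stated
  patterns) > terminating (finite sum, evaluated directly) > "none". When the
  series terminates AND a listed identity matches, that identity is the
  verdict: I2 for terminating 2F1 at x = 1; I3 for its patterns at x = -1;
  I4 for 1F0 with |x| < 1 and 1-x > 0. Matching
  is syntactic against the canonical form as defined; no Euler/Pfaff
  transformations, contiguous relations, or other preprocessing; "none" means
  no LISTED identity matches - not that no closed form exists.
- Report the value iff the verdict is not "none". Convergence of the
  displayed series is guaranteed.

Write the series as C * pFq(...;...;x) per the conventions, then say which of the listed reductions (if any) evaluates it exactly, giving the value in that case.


x = -\frac{1}{5} here; the reduced form reads 1F0, upper {-\frac{4}{11}}, lower {-}, C = -\frac{1}{2}. Verdict (x = -\frac{1}{5}): the I4 binomial reduction applies (the 1F0 binomial series: exponent 4/11, x = -\frac{1}{5}). Its exact value is \left(-\frac{1}{2}\right) \cdot \left(\frac{6}{5}\right)^{\frac{4}{11}}.

The tell: t_0 = -\frac{1}{2} here, and the running product (prefactor -1/2) telescopes to a rising factorial.
Consecutive-term ratio: r(k) = -\frac{1}{5} * (k-\frac{4}{11}) / [(k+1)] - rational; roots negated = parameters, x = -\frac{1}{5}, C = -\frac{1}{2}.
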